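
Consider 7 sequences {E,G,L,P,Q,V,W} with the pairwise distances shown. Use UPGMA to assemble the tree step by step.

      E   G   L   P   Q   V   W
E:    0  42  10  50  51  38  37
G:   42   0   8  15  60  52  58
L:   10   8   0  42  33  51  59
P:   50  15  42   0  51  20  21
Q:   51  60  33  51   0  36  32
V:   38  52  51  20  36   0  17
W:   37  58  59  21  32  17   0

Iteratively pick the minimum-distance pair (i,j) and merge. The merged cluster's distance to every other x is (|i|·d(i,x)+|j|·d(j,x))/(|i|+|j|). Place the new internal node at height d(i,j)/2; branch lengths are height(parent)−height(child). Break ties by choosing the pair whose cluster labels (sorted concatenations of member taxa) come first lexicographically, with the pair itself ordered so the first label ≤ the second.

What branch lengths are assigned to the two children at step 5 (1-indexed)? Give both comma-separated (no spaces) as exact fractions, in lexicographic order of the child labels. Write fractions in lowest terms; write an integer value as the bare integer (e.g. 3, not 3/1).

step 1: merge (G,L) at d=8; branch lengths G→4, L→4; new cluster GL
  updated: d(E,GL)=26, d(GL,P)=57/2, d(GL,Q)=93/2, d(GL,V)=103/2, d(GL,W)=117/2
step 2: merge (V,W) at d=17; branch lengths V→17/2, W→17/2; new cluster VW
  updated: d(E,VW)=75/2, d(GL,VW)=55, d(P,VW)=41/2, d(Q,VW)=34
step 3: merge (P,VW) at d=41/2; branch lengths P→41/4, VW→7/4; new cluster PVW
  updated: d(E,PVW)=125/3, d(GL,PVW)=277/6, d(PVW,Q)=119/3
step 4: merge (E,GL) at d=26; branch lengths E→13, GL→9; new cluster EGL
  updated: d(EGL,PVW)=134/3, d(EGL,Q)=48
step 5: merge (PVW,Q) at d=119/3; branch lengths PVW→115/12, Q→119/6; new cluster PQVW
  updated: d(EGL,PQVW)=91/2
step 6: merge (EGL,PQVW) at d=91/2; branch lengths EGL→39/4, PQVW→35/12; new cluster EGLPQVW
final tree: ((E:13,(G:4,L:4):9):39/4,((P:41/4,(V:17/2,W:17/2):7/4):115/12,Q:119/6):35/12)
total length: 1213/12

115/12,119/6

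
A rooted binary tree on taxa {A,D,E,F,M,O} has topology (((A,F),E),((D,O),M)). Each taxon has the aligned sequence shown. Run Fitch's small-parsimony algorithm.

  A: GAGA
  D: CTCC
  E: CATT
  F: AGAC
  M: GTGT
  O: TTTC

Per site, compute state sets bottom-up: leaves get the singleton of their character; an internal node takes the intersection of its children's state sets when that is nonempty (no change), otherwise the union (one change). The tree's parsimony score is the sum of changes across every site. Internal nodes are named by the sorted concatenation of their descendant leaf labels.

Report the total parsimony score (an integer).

site 0, node AF: A={G} ∪ F={A} → {A,G} (+1)
site 0, node AEF: AF={A,G} ∪ E={C} → {A,C,G} (+1)
site 0, node DO: D={C} ∪ O={T} → {C,T} (+1)
site 0, node DMO: DO={C,T} ∪ M={G} → {C,G,T} (+1)
site 0, node ADEFMO: AEF={A,C,G} ∩ DMO={C,G,T} → {C,G} (+0)
site 1, node AF: A={A} ∪ F={G} → {A,G} (+1)
site 1, node AEF: AF={A,G} ∩ E={A} → {A} (+0)
site 1, node DO: D={T} ∩ O={T} → {T} (+0)
site 1, node DMO: DO={T} ∩ M={T} → {T} (+0)
site 1, node ADEFMO: AEF={A} ∪ DMO={T} → {A,T} (+1)
site 2, node AF: A={G} ∪ F={A} → {A,G} (+1)
site 2, node AEF: AF={A,G} ∪ E={T} → {A,G,T} (+1)
site 2, node DO: D={C} ∪ O={T} → {C,T} (+1)
site 2, node DMO: DO={C,T} ∪ M={G} → {C,G,T} (+1)
site 2, node ADEFMO: AEF={A,G,T} ∩ DMO={C,G,T} → {G,T} (+0)
site 3, node AF: A={A} ∪ F={C} → {A,C} (+1)
site 3, node AEF: AF={A,C} ∪ E={T} → {A,C,T} (+1)
site 3, node DO: D={C} ∩ O={C} → {C} (+0)
site 3, node DMO: DO={C} ∪ M={T} → {C,T} (+1)
site 3, node ADEFMO: AEF={A,C,T} ∩ DMO={C,T} → {C,T} (+0)
per-site changes: [4, 2, 4, 3]; total = 13

13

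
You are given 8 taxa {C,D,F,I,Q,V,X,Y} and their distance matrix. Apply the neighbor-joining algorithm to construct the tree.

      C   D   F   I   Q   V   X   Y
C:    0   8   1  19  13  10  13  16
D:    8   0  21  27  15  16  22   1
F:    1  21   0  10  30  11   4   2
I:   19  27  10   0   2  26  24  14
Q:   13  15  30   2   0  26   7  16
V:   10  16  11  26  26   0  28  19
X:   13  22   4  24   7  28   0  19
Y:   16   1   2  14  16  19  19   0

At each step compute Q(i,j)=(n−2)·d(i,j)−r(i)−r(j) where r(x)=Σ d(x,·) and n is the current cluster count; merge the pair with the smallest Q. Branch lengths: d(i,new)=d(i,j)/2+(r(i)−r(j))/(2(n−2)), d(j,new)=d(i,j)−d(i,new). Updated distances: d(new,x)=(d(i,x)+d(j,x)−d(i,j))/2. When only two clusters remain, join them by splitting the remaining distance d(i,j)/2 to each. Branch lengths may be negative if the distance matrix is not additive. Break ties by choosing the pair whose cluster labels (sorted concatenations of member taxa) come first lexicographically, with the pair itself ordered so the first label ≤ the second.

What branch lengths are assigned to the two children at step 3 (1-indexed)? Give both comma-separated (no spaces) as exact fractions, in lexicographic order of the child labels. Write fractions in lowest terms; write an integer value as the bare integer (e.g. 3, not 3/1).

137/16,95/16

1. join I+Q (d=2, Q=-219) ⇒ IQ; edges |I|=25/12, |Q|=-1/12
  updated: d(C,IQ)=15, d(D,IQ)=20, d(F,IQ)=19, d(IQ,V)=25, d(IQ,X)=29/2, d(IQ,Y)=14
2. join D+Y (d=1, Q=-154) ⇒ DY; edges |D|=11/5, |Y|=-6/5
  updated: d(C,DY)=23/2, d(DY,F)=11, d(DY,IQ)=33/2, d(DY,V)=17, d(DY,X)=20
3. join IQ+X (d=29/2, Q=-223/2) ⇒ IQX; edges |IQ|=137/16, |X|=95/16
  updated: d(C,IQX)=27/4, d(DY,IQX)=11, d(F,IQX)=17/4, d(IQX,V)=77/4
4. join DY+IQX (d=11, Q=-235/4) ⇒ DIQXY; edges |DY|=169/24, |IQX|=95/24
  updated: d(C,DIQXY)=29/8, d(DIQXY,F)=17/8, d(DIQXY,V)=101/8
5. join C+V (d=10, Q=-113/4) ⇒ CV; edges |C|=1/4, |V|=39/4
  updated: d(CV,DIQXY)=25/8, d(CV,F)=1
6. join CV+DIQXY (d=25/8, Q=-25/4) ⇒ CDIQVXY; edges |CV|=1, |DIQXY|=17/8
  updated: d(CDIQVXY,F)=0
7. join CDIQVXY+F (d=0) ⇒ CDFIQVXY; edges |CDIQVXY|=0, |F|=0
final tree: (((C:1/4,V:39/4):1,((D:11/5,Y:-6/5):169/24,((I:25/12,Q:-1/12):137/16,X:95/16):95/24):17/8):0,F:0)
total length: 333/8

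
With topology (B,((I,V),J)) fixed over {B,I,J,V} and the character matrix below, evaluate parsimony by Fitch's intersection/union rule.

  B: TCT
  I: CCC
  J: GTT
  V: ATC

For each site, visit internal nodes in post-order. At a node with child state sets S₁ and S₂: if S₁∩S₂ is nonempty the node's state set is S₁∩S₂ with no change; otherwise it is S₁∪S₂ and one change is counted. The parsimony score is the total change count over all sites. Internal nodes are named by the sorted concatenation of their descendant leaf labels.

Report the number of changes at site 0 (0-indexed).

IV@0: {C} ∪ {A} = {A,C} (union, +1)
IJV@0: {A,C} ∪ {G} = {A,C,G} (union, +1)
BIJV@0: {T} ∪ {A,C,G} = {A,C,G,T} (union, +1)
IV@1: {C} ∪ {T} = {C,T} (union, +1)
IJV@1: {C,T} ∩ {T} = {T} (intersection, +0)
BIJV@1: {C} ∪ {T} = {C,T} (union, +1)
IV@2: {C} ∩ {C} = {C} (intersection, +0)
IJV@2: {C} ∪ {T} = {C,T} (union, +1)
BIJV@2: {T} ∩ {C,T} = {T} (intersection, +0)
per-site changes: [3, 2, 1]; total = 6

3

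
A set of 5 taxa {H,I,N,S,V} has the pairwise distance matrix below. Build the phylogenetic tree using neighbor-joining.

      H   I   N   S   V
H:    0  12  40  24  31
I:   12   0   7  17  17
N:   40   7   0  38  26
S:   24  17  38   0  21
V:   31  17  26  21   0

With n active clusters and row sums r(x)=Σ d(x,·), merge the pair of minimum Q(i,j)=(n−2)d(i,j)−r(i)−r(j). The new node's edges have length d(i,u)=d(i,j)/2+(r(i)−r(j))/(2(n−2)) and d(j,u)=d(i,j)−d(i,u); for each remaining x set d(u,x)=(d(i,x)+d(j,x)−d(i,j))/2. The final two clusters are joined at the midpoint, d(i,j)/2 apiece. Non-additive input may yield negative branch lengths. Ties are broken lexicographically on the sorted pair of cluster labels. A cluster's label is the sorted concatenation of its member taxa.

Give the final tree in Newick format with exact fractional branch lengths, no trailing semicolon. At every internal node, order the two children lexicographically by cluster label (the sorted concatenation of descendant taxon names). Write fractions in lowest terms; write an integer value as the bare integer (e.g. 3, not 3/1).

1. join I+N (d=7, Q=-143) ⇒ IN; edges |I|=-37/6, |N|=79/6
  updated: d(H,IN)=45/2, d(IN,S)=24, d(IN,V)=18
2. join H+S (d=24, Q=-197/2) ⇒ HS; edges |H|=113/8, |S|=79/8
  updated: d(HS,IN)=45/4, d(HS,V)=14
3. join HS+IN (d=45/4, Q=-173/4) ⇒ HINS; edges |HS|=29/8, |IN|=61/8
  updated: d(HINS,V)=83/8
4. join HINS+V (d=83/8) ⇒ HINSV; edges |HINS|=83/16, |V|=83/16
final tree: (((H:113/8,S:79/8):29/8,(I:-37/6,N:79/6):61/8):83/16,V:83/16)
total length: 421/8

(((H:113/8,S:79/8):29/8,(I:-37/6,N:79/6):61/8):83/16,V:83/16)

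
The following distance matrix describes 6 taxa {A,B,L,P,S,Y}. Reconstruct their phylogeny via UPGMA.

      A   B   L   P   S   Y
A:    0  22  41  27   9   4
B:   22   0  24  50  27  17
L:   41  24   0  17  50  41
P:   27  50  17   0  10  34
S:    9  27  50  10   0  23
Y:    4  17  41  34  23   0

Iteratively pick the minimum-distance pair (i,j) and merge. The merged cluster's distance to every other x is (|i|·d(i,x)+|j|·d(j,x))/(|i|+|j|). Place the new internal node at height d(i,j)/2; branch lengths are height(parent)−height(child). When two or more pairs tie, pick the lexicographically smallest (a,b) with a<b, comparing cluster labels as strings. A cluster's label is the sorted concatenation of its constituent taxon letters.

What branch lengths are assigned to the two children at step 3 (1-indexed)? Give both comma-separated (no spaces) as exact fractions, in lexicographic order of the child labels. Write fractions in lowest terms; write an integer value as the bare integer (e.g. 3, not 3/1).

31/4,39/4

1. join A+Y (d=4) ⇒ AY; edges |A|=2, |Y|=2
  updated: d(AY,B)=39/2, d(AY,L)=41, d(AY,P)=61/2, d(AY,S)=16
2. join P+S (d=10) ⇒ PS; edges |P|=5, |S|=5
  updated: d(AY,PS)=93/4, d(B,PS)=77/2, d(L,PS)=67/2
3. join AY+B (d=39/2) ⇒ ABY; edges |AY|=31/4, |B|=39/4
  updated: d(ABY,L)=106/3, d(ABY,PS)=85/3
4. join ABY+PS (d=85/3) ⇒ ABPSY; edges |ABY|=53/12, |PS|=55/6
  updated: d(ABPSY,L)=173/5
5. join ABPSY+L (d=173/5) ⇒ ABLPSY; edges |ABPSY|=47/15, |L|=173/10
final tree: ((((A:2,Y:2):31/4,B:39/4):53/12,(P:5,S:5):55/6):47/15,L:173/10)
total length: 3931/60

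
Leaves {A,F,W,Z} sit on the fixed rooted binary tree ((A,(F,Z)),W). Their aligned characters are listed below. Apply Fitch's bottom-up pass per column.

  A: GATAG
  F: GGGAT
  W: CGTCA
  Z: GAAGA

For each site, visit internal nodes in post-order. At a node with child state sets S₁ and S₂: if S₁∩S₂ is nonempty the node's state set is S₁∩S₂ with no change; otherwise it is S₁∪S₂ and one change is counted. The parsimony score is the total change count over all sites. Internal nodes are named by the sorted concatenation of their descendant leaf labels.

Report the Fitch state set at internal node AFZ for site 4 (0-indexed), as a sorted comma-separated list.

A,G,T

FZ@0: {G} ∩ {G} = {G} (intersection, +0)
AFZ@0: {G} ∩ {G} = {G} (intersection, +0)
AFWZ@0: {G} ∪ {C} = {C,G} (union, +1)
FZ@1: {G} ∪ {A} = {A,G} (union, +1)
AFZ@1: {A} ∩ {A,G} = {A} (intersection, +0)
AFWZ@1: {A} ∪ {G} = {A,G} (union, +1)
FZ@2: {G} ∪ {A} = {A,G} (union, +1)
AFZ@2: {T} ∪ {A,G} = {A,G,T} (union, +1)
AFWZ@2: {A,G,T} ∩ {T} = {T} (intersection, +0)
FZ@3: {A} ∪ {G} = {A,G} (union, +1)
AFZ@3: {A} ∩ {A,G} = {A} (intersection, +0)
AFWZ@3: {A} ∪ {C} = {A,C} (union, +1)
FZ@4: {T} ∪ {A} = {A,T} (union, +1)
AFZ@4: {G} ∪ {A,T} = {A,G,T} (union, +1)
AFWZ@4: {A,G,T} ∩ {A} = {A} (intersection, +0)
per-site changes: [1, 2, 2, 2, 2]; total = 9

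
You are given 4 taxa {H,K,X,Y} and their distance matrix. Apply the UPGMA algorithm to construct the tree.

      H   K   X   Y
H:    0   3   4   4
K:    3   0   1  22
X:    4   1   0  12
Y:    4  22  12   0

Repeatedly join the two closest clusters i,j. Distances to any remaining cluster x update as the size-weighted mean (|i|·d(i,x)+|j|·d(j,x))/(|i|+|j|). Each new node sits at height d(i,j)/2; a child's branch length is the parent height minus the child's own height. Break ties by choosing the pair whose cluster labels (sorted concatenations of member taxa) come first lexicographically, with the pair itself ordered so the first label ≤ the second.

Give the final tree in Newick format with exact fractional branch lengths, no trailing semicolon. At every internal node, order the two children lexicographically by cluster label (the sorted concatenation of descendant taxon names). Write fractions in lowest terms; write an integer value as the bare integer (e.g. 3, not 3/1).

step 1: merge (K,X) at d=1; branch lengths K→1/2, X→1/2; new cluster KX
  updated: d(H,KX)=7/2, d(KX,Y)=17
step 2: merge (H,KX) at d=7/2; branch lengths H→7/4, KX→5/4; new cluster HKX
  updated: d(HKX,Y)=38/3
step 3: merge (HKX,Y) at d=38/3; branch lengths HKX→55/12, Y→19/3; new cluster HKXY
final tree: ((H:7/4,(K:1/2,X:1/2):5/4):55/12,Y:19/3)
total length: 179/12

((H:7/4,(K:1/2,X:1/2):5/4):55/12,Y:19/3)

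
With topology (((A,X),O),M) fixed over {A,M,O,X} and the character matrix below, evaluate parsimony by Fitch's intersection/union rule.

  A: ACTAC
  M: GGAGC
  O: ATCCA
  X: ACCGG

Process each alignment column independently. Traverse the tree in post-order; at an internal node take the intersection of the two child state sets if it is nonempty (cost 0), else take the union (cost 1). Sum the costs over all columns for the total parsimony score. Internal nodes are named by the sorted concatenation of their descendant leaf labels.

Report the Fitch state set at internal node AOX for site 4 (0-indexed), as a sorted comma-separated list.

A,C,G

AX@0: {A} ∩ {A} = {A} (intersection, +0)
AOX@0: {A} ∩ {A} = {A} (intersection, +0)
AMOX@0: {A} ∪ {G} = {A,G} (union, +1)
AX@1: {C} ∩ {C} = {C} (intersection, +0)
AOX@1: {C} ∪ {T} = {C,T} (union, +1)
AMOX@1: {C,T} ∪ {G} = {C,G,T} (union, +1)
AX@2: {T} ∪ {C} = {C,T} (union, +1)
AOX@2: {C,T} ∩ {C} = {C} (intersection, +0)
AMOX@2: {C} ∪ {A} = {A,C} (union, +1)
AX@3: {A} ∪ {G} = {A,G} (union, +1)
AOX@3: {A,G} ∪ {C} = {A,C,G} (union, +1)
AMOX@3: {A,C,G} ∩ {G} = {G} (intersection, +0)
AX@4: {C} ∪ {G} = {C,G} (union, +1)
AOX@4: {C,G} ∪ {A} = {A,C,G} (union, +1)
AMOX@4: {A,C,G} ∩ {C} = {C} (intersection, +0)
per-site changes: [1, 2, 2, 2, 2]; total = 9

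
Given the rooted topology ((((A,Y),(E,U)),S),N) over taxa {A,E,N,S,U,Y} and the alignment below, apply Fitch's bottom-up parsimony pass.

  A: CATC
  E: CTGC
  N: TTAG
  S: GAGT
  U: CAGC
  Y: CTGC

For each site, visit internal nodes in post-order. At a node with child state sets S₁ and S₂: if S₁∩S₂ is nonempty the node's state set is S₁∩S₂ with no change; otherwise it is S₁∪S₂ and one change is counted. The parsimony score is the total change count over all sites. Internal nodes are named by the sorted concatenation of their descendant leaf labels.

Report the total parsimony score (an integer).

site 0, node AY: A={C} ∩ Y={C} → {C} (+0)
site 0, node EU: E={C} ∩ U={C} → {C} (+0)
site 0, node AEUY: AY={C} ∩ EU={C} → {C} (+0)
site 0, node AESUY: AEUY={C} ∪ S={G} → {C,G} (+1)
site 0, node AENSUY: AESUY={C,G} ∪ N={T} → {C,G,T} (+1)
site 1, node AY: A={A} ∪ Y={T} → {A,T} (+1)
site 1, node EU: E={T} ∪ U={A} → {A,T} (+1)
site 1, node AEUY: AY={A,T} ∩ EU={A,T} → {A,T} (+0)
site 1, node AESUY: AEUY={A,T} ∩ S={A} → {A} (+0)
site 1, node AENSUY: AESUY={A} ∪ N={T} → {A,T} (+1)
site 2, node AY: A={T} ∪ Y={G} → {G,T} (+1)
site 2, node EU: E={G} ∩ U={G} → {G} (+0)
site 2, node AEUY: AY={G,T} ∩ EU={G} → {G} (+0)
site 2, node AESUY: AEUY={G} ∩ S={G} → {G} (+0)
site 2, node AENSUY: AESUY={G} ∪ N={A} → {A,G} (+1)
site 3, node AY: A={C} ∩ Y={C} → {C} (+0)
site 3, node EU: E={C} ∩ U={C} → {C} (+0)
site 3, node AEUY: AY={C} ∩ EU={C} → {C} (+0)
site 3, node AESUY: AEUY={C} ∪ S={T} → {C,T} (+1)
site 3, node AENSUY: AESUY={C,T} ∪ N={G} → {C,G,T} (+1)
per-site changes: [2, 3, 2, 2]; total = 9

9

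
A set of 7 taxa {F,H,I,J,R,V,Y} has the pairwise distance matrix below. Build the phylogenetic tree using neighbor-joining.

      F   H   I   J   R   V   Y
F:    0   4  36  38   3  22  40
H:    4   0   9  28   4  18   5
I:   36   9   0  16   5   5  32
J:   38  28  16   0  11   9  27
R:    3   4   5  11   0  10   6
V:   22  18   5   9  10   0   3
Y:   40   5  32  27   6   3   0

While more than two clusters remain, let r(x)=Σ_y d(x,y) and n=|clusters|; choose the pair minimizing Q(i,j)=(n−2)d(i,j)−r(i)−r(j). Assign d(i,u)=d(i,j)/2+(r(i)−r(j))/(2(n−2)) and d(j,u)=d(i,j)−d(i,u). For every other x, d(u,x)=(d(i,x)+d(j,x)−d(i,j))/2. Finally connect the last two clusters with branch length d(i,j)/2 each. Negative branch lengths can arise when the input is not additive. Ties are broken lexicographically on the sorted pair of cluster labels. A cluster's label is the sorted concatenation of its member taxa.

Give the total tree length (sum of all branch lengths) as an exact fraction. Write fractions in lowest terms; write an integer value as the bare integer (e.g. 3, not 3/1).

309/8

iteration 1: select F,H (d=4, Q=-191); attach at lengths (19/2, -11/2); label the merged cluster FH
  updated: d(FH,I)=41/2, d(FH,J)=31, d(FH,R)=3/2, d(FH,V)=18, d(FH,Y)=41/2
iteration 2: select V,Y (d=3, Q=-243/2); attach at lengths (-63/16, 111/16); label the merged cluster VY
  updated: d(FH,VY)=71/4, d(I,VY)=17, d(J,VY)=33/2, d(R,VY)=13/2
iteration 3: select FH,R (d=3/2, Q=-361/4); attach at lengths (205/24, -169/24); label the merged cluster FHR
  updated: d(FHR,I)=12, d(FHR,J)=81/4, d(FHR,VY)=91/8
iteration 4: select FHR,VY (d=91/8, Q=-263/4); attach at lengths (43/8, 6); label the merged cluster FHRVY
  updated: d(FHRVY,I)=141/16, d(FHRVY,J)=203/16
iteration 5: select FHRVY,I (d=141/16, Q=-75/2); attach at lengths (11/4, 97/16); label the merged cluster FHIRVY
  updated: d(FHIRVY,J)=159/16
iteration 6: select FHIRVY,J (d=159/16); attach at lengths (159/32, 159/32); label the merged cluster FHIJRVY
final tree: (((((F:19/2,H:-11/2):205/24,R:-169/24):43/8,(V:-63/16,Y:111/16):6):11/4,I:97/16):159/32,J:159/32)
total length: 309/8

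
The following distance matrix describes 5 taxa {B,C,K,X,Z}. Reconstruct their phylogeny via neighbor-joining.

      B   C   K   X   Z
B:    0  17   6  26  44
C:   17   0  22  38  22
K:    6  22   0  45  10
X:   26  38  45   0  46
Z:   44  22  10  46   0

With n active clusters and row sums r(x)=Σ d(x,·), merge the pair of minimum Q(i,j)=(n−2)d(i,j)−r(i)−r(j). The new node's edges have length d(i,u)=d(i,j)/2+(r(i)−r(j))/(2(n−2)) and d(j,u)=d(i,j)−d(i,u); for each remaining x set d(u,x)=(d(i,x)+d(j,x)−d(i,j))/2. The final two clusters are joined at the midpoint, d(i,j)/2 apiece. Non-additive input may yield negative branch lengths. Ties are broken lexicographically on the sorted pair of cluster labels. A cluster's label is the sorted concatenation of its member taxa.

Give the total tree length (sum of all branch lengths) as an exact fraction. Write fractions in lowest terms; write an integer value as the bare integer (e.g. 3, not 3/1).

483/8

step 1: merge (K,Z) at d=10, Q=-175; branch lengths K→-3/2, Z→23/2; new cluster KZ
  updated: d(B,KZ)=20, d(C,KZ)=17, d(KZ,X)=81/2
step 2: merge (B,X) at d=26, Q=-231/2; branch lengths B→21/8, X→187/8; new cluster BX
  updated: d(BX,C)=29/2, d(BX,KZ)=69/4
step 3: merge (BX,C) at d=29/2, Q=-195/4; branch lengths BX→59/8, C→57/8; new cluster BCX
  updated: d(BCX,KZ)=79/8
step 4: merge (BCX,KZ) at d=79/8; branch lengths BCX→79/16, KZ→79/16; new cluster BCKXZ
final tree: (((B:21/8,X:187/8):59/8,C:57/8):79/16,(K:-3/2,Z:23/2):79/16)
total length: 483/8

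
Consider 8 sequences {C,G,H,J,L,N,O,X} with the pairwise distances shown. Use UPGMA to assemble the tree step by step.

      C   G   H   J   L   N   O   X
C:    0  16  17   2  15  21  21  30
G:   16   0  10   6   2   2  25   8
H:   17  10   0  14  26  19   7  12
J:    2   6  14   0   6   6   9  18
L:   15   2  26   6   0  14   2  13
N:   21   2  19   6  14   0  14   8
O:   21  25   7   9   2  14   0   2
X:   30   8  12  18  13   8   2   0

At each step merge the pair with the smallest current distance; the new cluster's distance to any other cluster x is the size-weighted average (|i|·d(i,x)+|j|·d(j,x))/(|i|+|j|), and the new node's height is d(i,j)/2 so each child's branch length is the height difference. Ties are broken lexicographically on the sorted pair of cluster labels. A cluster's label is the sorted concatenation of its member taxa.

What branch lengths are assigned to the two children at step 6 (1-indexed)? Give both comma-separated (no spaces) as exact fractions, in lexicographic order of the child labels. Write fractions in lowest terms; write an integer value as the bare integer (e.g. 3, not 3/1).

1. join C+J (d=2) ⇒ CJ; edges |C|=1, |J|=1
  updated: d(CJ,G)=11, d(CJ,H)=31/2, d(CJ,L)=21/2, d(CJ,N)=27/2, d(CJ,O)=15, d(CJ,X)=24
2. join G+L (d=2) ⇒ GL; edges |G|=1, |L|=1
  updated: d(CJ,GL)=43/4, d(GL,H)=18, d(GL,N)=8, d(GL,O)=27/2, d(GL,X)=21/2
3. join O+X (d=2) ⇒ OX; edges |O|=1, |X|=1
  updated: d(CJ,OX)=39/2, d(GL,OX)=12, d(H,OX)=19/2, d(N,OX)=11
4. join GL+N (d=8) ⇒ GLN; edges |GL|=3, |N|=4
  updated: d(CJ,GLN)=35/3, d(GLN,H)=55/3, d(GLN,OX)=35/3
5. join H+OX (d=19/2) ⇒ HOX; edges |H|=19/4, |OX|=15/4
  updated: d(CJ,HOX)=109/6, d(GLN,HOX)=125/9
6. join CJ+GLN (d=35/3) ⇒ CGJLN; edges |CJ|=29/6, |GLN|=11/6
  updated: d(CGJLN,HOX)=78/5
7. join CGJLN+HOX (d=78/5) ⇒ CGHJLNOX; edges |CGJLN|=59/30, |HOX|=61/20
final tree: (((C:1,J:1):29/6,((G:1,L:1):3,N:4):11/6):59/30,(H:19/4,(O:1,X:1):15/4):61/20)
total length: 1991/60

29/6,11/6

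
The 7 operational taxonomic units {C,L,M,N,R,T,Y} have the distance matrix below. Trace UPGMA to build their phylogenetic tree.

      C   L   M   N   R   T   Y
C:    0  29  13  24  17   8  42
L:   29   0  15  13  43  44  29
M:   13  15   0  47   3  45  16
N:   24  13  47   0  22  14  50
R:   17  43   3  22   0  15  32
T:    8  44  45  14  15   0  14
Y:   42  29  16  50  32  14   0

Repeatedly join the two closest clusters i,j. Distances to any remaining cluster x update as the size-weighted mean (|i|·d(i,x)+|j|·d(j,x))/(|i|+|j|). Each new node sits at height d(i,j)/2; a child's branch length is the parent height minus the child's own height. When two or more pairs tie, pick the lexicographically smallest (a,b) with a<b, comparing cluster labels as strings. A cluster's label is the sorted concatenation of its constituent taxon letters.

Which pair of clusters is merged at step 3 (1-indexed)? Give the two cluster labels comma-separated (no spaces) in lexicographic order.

step 1: merge (M,R) at d=3; branch lengths M→3/2, R→3/2; new cluster MR
  updated: d(C,MR)=15, d(L,MR)=29, d(MR,N)=69/2, d(MR,T)=30, d(MR,Y)=24
step 2: merge (C,T) at d=8; branch lengths C→4, T→4; new cluster CT
  updated: d(CT,L)=73/2, d(CT,MR)=45/2, d(CT,N)=19, d(CT,Y)=28
step 3: merge (L,N) at d=13; branch lengths L→13/2, N→13/2; new cluster LN
  updated: d(CT,LN)=111/4, d(LN,MR)=127/4, d(LN,Y)=79/2
step 4: merge (CT,MR) at d=45/2; branch lengths CT→29/4, MR→39/4; new cluster CMRT
  updated: d(CMRT,LN)=119/4, d(CMRT,Y)=26
step 5: merge (CMRT,Y) at d=26; branch lengths CMRT→7/4, Y→13; new cluster CMRTY
  updated: d(CMRTY,LN)=317/10
step 6: merge (CMRTY,LN) at d=317/10; branch lengths CMRTY→57/20, LN→187/20; new cluster CLMNRTY
final tree: ((((C:4,T:4):29/4,(M:3/2,R:3/2):39/4):7/4,Y:13):57/20,(L:13/2,N:13/2):187/20)
total length: 1359/20

L,N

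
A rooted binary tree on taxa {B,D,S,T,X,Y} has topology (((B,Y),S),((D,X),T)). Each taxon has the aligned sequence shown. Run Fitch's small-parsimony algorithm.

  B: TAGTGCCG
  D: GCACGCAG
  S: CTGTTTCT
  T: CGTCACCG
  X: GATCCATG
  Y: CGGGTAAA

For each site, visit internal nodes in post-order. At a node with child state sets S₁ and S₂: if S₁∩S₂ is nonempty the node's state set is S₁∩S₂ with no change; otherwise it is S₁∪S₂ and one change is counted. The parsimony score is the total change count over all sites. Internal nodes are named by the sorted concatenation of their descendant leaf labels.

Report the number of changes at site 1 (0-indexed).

site 0, node BY: B={T} ∪ Y={C} → {C,T} (+1)
site 0, node BSY: BY={C,T} ∩ S={C} → {C} (+0)
site 0, node DX: D={G} ∩ X={G} → {G} (+0)
site 0, node DTX: DX={G} ∪ T={C} → {C,G} (+1)
site 0, node BDSTXY: BSY={C} ∩ DTX={C,G} → {C} (+0)
site 1, node BY: B={A} ∪ Y={G} → {A,G} (+1)
site 1, node BSY: BY={A,G} ∪ S={T} → {A,G,T} (+1)
site 1, node DX: D={C} ∪ X={A} → {A,C} (+1)
site 1, node DTX: DX={A,C} ∪ T={G} → {A,C,G} (+1)
site 1, node BDSTXY: BSY={A,G,T} ∩ DTX={A,C,G} → {A,G} (+0)
site 2, node BY: B={G} ∩ Y={G} → {G} (+0)
site 2, node BSY: BY={G} ∩ S={G} → {G} (+0)
site 2, node DX: D={A} ∪ X={T} → {A,T} (+1)
site 2, node DTX: DX={A,T} ∩ T={T} → {T} (+0)
site 2, node BDSTXY: BSY={G} ∪ DTX={T} → {G,T} (+1)
site 3, node BY: B={T} ∪ Y={G} → {G,T} (+1)
site 3, node BSY: BY={G,T} ∩ S={T} → {T} (+0)
site 3, node DX: D={C} ∩ X={C} → {C} (+0)
site 3, node DTX: DX={C} ∩ T={C} → {C} (+0)
site 3, node BDSTXY: BSY={T} ∪ DTX={C} → {C,T} (+1)
site 4, node BY: B={G} ∪ Y={T} → {G,T} (+1)
site 4, node BSY: BY={G,T} ∩ S={T} → {T} (+0)
site 4, node DX: D={G} ∪ X={C} → {C,G} (+1)
site 4, node DTX: DX={C,G} ∪ T={A} → {A,C,G} (+1)
site 4, node BDSTXY: BSY={T} ∪ DTX={A,C,G} → {A,C,G,T} (+1)
site 5, node BY: B={C} ∪ Y={A} → {A,C} (+1)
site 5, node BSY: BY={A,C} ∪ S={T} → {A,C,T} (+1)
site 5, node DX: D={C} ∪ X={A} → {A,C} (+1)
site 5, node DTX: DX={A,C} ∩ T={C} → {C} (+0)
site 5, node BDSTXY: BSY={A,C,T} ∩ DTX={C} → {C} (+0)
site 6, node BY: B={C} ∪ Y={A} → {A,C} (+1)
site 6, node BSY: BY={A,C} ∩ S={C} → {C} (+0)
site 6, node DX: D={A} ∪ X={T} → {A,T} (+1)
site 6, node DTX: DX={A,T} ∪ T={C} → {A,C,T} (+1)
site 6, node BDSTXY: BSY={C} ∩ DTX={A,C,T} → {C} (+0)
site 7, node BY: B={G} ∪ Y={A} → {A,G} (+1)
site 7, node BSY: BY={A,G} ∪ S={T} → {A,G,T} (+1)
site 7, node DX: D={G} ∩ X={G} → {G} (+0)
site 7, node DTX: DX={G} ∩ T={G} → {G} (+0)
site 7, node BDSTXY: BSY={A,G,T} ∩ DTX={G} → {G} (+0)
per-site changes: [2, 4, 2, 2, 4, 3, 3, 2]; total = 22

4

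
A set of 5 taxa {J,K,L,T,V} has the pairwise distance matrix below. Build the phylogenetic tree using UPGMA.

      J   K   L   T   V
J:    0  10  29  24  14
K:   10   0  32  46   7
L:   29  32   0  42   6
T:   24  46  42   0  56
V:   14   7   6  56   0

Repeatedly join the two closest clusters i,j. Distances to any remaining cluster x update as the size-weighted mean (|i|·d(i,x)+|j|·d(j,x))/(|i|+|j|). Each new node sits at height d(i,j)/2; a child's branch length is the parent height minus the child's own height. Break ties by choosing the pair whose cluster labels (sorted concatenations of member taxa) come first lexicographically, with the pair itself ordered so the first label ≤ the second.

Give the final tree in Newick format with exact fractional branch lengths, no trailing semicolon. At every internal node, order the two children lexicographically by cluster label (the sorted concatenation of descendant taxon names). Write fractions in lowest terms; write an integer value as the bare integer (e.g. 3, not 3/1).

iteration 1: select L,V (d=6); attach at lengths (3, 3); label the merged cluster LV
  updated: d(J,LV)=43/2, d(K,LV)=39/2, d(LV,T)=49
iteration 2: select J,K (d=10); attach at lengths (5, 5); label the merged cluster JK
  updated: d(JK,LV)=41/2, d(JK,T)=35
iteration 3: select JK,LV (d=41/2); attach at lengths (21/4, 29/4); label the merged cluster JKLV
  updated: d(JKLV,T)=42
iteration 4: select JKLV,T (d=42); attach at lengths (43/4, 21); label the merged cluster JKLTV
final tree: (((J:5,K:5):21/4,(L:3,V:3):29/4):43/4,T:21)
total length: 241/4

(((J:5,K:5):21/4,(L:3,V:3):29/4):43/4,T:21)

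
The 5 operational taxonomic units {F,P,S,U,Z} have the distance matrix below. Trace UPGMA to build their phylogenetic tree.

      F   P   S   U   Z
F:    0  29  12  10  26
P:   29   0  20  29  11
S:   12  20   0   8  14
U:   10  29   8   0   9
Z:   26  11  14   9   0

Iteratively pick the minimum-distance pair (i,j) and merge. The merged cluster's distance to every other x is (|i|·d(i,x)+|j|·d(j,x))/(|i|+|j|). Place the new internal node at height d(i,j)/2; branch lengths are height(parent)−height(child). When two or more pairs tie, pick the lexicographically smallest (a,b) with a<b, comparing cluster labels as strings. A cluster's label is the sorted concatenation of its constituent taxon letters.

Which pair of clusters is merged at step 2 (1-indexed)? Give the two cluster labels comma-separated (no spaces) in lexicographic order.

F,SU

1. join S+U (d=8) ⇒ SU; edges |S|=4, |U|=4
  updated: d(F,SU)=11, d(P,SU)=49/2, d(SU,Z)=23/2
2. join F+SU (d=11) ⇒ FSU; edges |F|=11/2, |SU|=3/2
  updated: d(FSU,P)=26, d(FSU,Z)=49/3
3. join P+Z (d=11) ⇒ PZ; edges |P|=11/2, |Z|=11/2
  updated: d(FSU,PZ)=127/6
4. join FSU+PZ (d=127/6) ⇒ FPSUZ; edges |FSU|=61/12, |PZ|=61/12
final tree: ((F:11/2,(S:4,U:4):3/2):61/12,(P:11/2,Z:11/2):61/12)
total length: 217/6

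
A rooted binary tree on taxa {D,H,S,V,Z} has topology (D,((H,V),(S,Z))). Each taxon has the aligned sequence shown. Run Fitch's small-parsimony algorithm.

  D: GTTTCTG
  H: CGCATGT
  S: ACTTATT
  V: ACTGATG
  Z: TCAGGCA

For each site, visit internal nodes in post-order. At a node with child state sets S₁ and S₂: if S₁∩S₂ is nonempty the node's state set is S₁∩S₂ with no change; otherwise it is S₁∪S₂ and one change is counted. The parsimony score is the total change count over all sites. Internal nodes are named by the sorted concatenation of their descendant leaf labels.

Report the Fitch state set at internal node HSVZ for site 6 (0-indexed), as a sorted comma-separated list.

[col 0] HV: children H:{C}, V:{A} ∪→ {A,C}; cost 1
[col 0] SZ: children S:{A}, Z:{T} ∪→ {A,T}; cost 1
[col 0] HSVZ: children HV:{A,C}, SZ:{A,T} ∩→ {A}; cost 0
[col 0] DHSVZ: children D:{G}, HSVZ:{A} ∪→ {A,G}; cost 1
[col 1] HV: children H:{G}, V:{C} ∪→ {C,G}; cost 1
[col 1] SZ: children S:{C}, Z:{C} ∩→ {C}; cost 0
[col 1] HSVZ: children HV:{C,G}, SZ:{C} ∩→ {C}; cost 0
[col 1] DHSVZ: children D:{T}, HSVZ:{C} ∪→ {C,T}; cost 1
[col 2] HV: children H:{C}, V:{T} ∪→ {C,T}; cost 1
[col 2] SZ: children S:{T}, Z:{A} ∪→ {A,T}; cost 1
[col 2] HSVZ: children HV:{C,T}, SZ:{A,T} ∩→ {T}; cost 0
[col 2] DHSVZ: children D:{T}, HSVZ:{T} ∩→ {T}; cost 0
[col 3] HV: children H:{A}, V:{G} ∪→ {A,G}; cost 1
[col 3] SZ: children S:{T}, Z:{G} ∪→ {G,T}; cost 1
[col 3] HSVZ: children HV:{A,G}, SZ:{G,T} ∩→ {G}; cost 0
[col 3] DHSVZ: children D:{T}, HSVZ:{G} ∪→ {G,T}; cost 1
[col 4] HV: children H:{T}, V:{A} ∪→ {A,T}; cost 1
[col 4] SZ: children S:{A}, Z:{G} ∪→ {A,G}; cost 1
[col 4] HSVZ: children HV:{A,T}, SZ:{A,G} ∩→ {A}; cost 0
[col 4] DHSVZ: children D:{C}, HSVZ:{A} ∪→ {A,C}; cost 1
[col 5] HV: children H:{G}, V:{T} ∪→ {G,T}; cost 1
[col 5] SZ: children S:{T}, Z:{C} ∪→ {C,T}; cost 1
[col 5] HSVZ: children HV:{G,T}, SZ:{C,T} ∩→ {T}; cost 0
[col 5] DHSVZ: children D:{T}, HSVZ:{T} ∩→ {T}; cost 0
[col 6] HV: children H:{T}, V:{G} ∪→ {G,T}; cost 1
[col 6] SZ: children S:{T}, Z:{A} ∪→ {A,T}; cost 1
[col 6] HSVZ: children HV:{G,T}, SZ:{A,T} ∩→ {T}; cost 0
[col 6] DHSVZ: children D:{G}, HSVZ:{T} ∪→ {G,T}; cost 1
per-site changes: [3, 2, 2, 3, 3, 2, 3]; total = 18

T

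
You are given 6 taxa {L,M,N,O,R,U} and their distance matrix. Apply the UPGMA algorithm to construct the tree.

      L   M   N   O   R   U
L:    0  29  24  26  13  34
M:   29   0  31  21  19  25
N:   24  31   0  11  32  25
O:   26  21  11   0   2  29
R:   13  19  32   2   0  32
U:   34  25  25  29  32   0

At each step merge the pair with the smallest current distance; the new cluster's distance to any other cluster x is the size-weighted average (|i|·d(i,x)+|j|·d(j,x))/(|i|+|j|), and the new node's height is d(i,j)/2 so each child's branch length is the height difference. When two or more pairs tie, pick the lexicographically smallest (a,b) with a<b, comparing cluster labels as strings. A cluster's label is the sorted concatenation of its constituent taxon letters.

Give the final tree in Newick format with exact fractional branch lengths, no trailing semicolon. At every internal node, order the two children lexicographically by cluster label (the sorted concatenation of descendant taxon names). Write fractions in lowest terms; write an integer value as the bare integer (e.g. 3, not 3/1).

((((L:39/4,(O:1,R:1):35/4):17/12,N:67/6):4/3,M:25/2):2,U:29/2)

step 1: merge (O,R) at d=2; branch lengths O→1, R→1; new cluster OR
  updated: d(L,OR)=39/2, d(M,OR)=20, d(N,OR)=43/2, d(OR,U)=61/2
step 2: merge (L,OR) at d=39/2; branch lengths L→39/4, OR→35/4; new cluster LOR
  updated: d(LOR,M)=23, d(LOR,N)=67/3, d(LOR,U)=95/3
step 3: merge (LOR,N) at d=67/3; branch lengths LOR→17/12, N→67/6; new cluster LNOR
  updated: d(LNOR,M)=25, d(LNOR,U)=30
step 4: merge (LNOR,M) at d=25; branch lengths LNOR→4/3, M→25/2; new cluster LMNOR
  updated: d(LMNOR,U)=29
step 5: merge (LMNOR,U) at d=29; branch lengths LMNOR→2, U→29/2; new cluster LMNORU
final tree: ((((L:39/4,(O:1,R:1):35/4):17/12,N:67/6):4/3,M:25/2):2,U:29/2)
total length: 761/12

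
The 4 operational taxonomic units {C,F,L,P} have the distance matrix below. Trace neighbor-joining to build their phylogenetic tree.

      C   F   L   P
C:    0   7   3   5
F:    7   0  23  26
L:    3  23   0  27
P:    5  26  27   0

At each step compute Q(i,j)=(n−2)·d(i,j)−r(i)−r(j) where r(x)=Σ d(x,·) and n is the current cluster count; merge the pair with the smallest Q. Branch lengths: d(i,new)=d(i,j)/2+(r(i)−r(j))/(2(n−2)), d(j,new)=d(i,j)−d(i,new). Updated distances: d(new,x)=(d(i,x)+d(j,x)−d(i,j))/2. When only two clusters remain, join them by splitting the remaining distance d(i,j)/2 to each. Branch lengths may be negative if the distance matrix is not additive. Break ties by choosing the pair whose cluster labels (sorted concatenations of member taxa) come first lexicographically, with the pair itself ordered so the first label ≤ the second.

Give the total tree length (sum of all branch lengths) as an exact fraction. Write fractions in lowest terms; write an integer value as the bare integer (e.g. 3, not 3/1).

119/4

1. join C+P (d=5, Q=-63) ⇒ CP; edges |C|=-33/4, |P|=53/4
  updated: d(CP,F)=14, d(CP,L)=25/2
2. join CP+F (d=14, Q=-99/2) ⇒ CFP; edges |CP|=7/4, |F|=49/4
  updated: d(CFP,L)=43/4
3. join CFP+L (d=43/4) ⇒ CFLP; edges |CFP|=43/8, |L|=43/8
final tree: (((C:-33/4,P:53/4):7/4,F:49/4):43/8,L:43/8)
total length: 119/4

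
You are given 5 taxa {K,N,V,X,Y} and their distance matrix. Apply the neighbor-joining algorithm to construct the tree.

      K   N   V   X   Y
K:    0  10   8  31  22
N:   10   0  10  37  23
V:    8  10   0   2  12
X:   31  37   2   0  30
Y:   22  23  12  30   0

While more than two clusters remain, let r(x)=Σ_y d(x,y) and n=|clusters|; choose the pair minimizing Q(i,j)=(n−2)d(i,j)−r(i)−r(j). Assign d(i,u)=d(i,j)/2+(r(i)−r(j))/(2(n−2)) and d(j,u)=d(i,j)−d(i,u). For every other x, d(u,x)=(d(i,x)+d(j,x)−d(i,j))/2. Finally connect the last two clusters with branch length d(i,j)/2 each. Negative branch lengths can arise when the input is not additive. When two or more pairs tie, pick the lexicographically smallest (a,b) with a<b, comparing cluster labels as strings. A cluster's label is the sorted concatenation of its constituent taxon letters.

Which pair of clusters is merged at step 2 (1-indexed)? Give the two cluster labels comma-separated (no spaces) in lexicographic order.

iteration 1: select V,X (d=2, Q=-126); attach at lengths (-31/3, 37/3); label the merged cluster VX
  updated: d(K,VX)=37/2, d(N,VX)=45/2, d(VX,Y)=20
iteration 2: select K,N (d=10, Q=-86); attach at lengths (15/4, 25/4); label the merged cluster KN
  updated: d(KN,VX)=31/2, d(KN,Y)=35/2
iteration 3: select KN,VX (d=31/2, Q=-53); attach at lengths (13/2, 9); label the merged cluster KNVX
  updated: d(KNVX,Y)=11
iteration 4: select KNVX,Y (d=11); attach at lengths (11/2, 11/2); label the merged cluster KNVXY
final tree: (((K:15/4,N:25/4):13/2,(V:-31/3,X:37/3):9):11/2,Y:11/2)
total length: 77/2

K,N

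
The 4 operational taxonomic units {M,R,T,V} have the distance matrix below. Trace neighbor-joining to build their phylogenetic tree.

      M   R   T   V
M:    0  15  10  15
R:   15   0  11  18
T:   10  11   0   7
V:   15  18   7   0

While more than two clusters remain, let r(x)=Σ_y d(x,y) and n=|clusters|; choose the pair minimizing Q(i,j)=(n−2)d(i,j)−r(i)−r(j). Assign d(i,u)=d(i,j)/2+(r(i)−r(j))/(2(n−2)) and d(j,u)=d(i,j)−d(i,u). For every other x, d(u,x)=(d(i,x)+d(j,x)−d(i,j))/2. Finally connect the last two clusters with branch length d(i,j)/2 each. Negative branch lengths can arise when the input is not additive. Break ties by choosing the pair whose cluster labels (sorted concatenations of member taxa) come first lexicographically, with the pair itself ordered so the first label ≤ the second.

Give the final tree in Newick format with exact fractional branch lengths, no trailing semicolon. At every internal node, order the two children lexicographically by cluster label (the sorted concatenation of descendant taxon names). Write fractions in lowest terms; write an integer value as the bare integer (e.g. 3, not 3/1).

1. join M+R (d=15, Q=-54) ⇒ MR; edges |M|=13/2, |R|=17/2
  updated: d(MR,T)=3, d(MR,V)=9
2. join MR+T (d=3, Q=-19) ⇒ MRT; edges |MR|=5/2, |T|=1/2
  updated: d(MRT,V)=13/2
3. join MRT+V (d=13/2) ⇒ MRTV; edges |MRT|=13/4, |V|=13/4
final tree: (((M:13/2,R:17/2):5/2,T:1/2):13/4,V:13/4)
total length: 49/2

(((M:13/2,R:17/2):5/2,T:1/2):13/4,V:13/4)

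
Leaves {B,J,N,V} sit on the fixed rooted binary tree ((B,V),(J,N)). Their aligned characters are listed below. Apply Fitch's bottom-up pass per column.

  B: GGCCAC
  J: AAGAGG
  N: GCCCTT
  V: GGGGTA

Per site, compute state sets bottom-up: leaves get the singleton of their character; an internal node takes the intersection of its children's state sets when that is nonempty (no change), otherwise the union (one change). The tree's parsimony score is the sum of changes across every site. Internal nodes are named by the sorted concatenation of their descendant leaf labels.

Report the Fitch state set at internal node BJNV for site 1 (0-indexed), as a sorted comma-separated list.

BV@0: {G} ∩ {G} = {G} (intersection, +0)
JN@0: {A} ∪ {G} = {A,G} (union, +1)
BJNV@0: {G} ∩ {A,G} = {G} (intersection, +0)
BV@1: {G} ∩ {G} = {G} (intersection, +0)
JN@1: {A} ∪ {C} = {A,C} (union, +1)
BJNV@1: {G} ∪ {A,C} = {A,C,G} (union, +1)
BV@2: {C} ∪ {G} = {C,G} (union, +1)
JN@2: {G} ∪ {C} = {C,G} (union, +1)
BJNV@2: {C,G} ∩ {C,G} = {C,G} (intersection, +0)
BV@3: {C} ∪ {G} = {C,G} (union, +1)
JN@3: {A} ∪ {C} = {A,C} (union, +1)
BJNV@3: {C,G} ∩ {A,C} = {C} (intersection, +0)
BV@4: {A} ∪ {T} = {A,T} (union, +1)
JN@4: {G} ∪ {T} = {G,T} (union, +1)
BJNV@4: {A,T} ∩ {G,T} = {T} (intersection, +0)
BV@5: {C} ∪ {A} = {A,C} (union, +1)
JN@5: {G} ∪ {T} = {G,T} (union, +1)
BJNV@5: {A,C} ∪ {G,T} = {A,C,G,T} (union, +1)
per-site changes: [1, 2, 2, 2, 2, 3]; total = 12

A,C,G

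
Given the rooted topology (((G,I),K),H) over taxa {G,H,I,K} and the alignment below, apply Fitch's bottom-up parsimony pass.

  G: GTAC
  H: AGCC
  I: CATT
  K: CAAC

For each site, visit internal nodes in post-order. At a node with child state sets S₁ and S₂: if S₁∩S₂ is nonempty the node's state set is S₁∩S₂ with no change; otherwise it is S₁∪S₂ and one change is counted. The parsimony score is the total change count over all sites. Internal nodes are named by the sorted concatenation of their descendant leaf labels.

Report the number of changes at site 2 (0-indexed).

GI@0: {G} ∪ {C} = {C,G} (union, +1)
GIK@0: {C,G} ∩ {C} = {C} (intersection, +0)
GHIK@0: {C} ∪ {A} = {A,C} (union, +1)
GI@1: {T} ∪ {A} = {A,T} (union, +1)
GIK@1: {A,T} ∩ {A} = {A} (intersection, +0)
GHIK@1: {A} ∪ {G} = {A,G} (union, +1)
GI@2: {A} ∪ {T} = {A,T} (union, +1)
GIK@2: {A,T} ∩ {A} = {A} (intersection, +0)
GHIK@2: {A} ∪ {C} = {A,C} (union, +1)
GI@3: {C} ∪ {T} = {C,T} (union, +1)
GIK@3: {C,T} ∩ {C} = {C} (intersection, +0)
GHIK@3: {C} ∩ {C} = {C} (intersection, +0)
per-site changes: [2, 2, 2, 1]; total = 7

2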